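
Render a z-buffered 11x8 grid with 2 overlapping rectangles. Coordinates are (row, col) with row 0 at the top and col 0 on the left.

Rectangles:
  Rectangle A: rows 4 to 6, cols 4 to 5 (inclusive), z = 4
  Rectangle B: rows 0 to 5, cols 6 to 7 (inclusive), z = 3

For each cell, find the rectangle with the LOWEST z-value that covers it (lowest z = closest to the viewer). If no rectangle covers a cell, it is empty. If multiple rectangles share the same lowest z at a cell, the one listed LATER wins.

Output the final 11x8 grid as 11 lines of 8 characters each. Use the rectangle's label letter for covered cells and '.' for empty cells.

......BB
......BB
......BB
......BB
....AABB
....AABB
....AA..
........
........
........
........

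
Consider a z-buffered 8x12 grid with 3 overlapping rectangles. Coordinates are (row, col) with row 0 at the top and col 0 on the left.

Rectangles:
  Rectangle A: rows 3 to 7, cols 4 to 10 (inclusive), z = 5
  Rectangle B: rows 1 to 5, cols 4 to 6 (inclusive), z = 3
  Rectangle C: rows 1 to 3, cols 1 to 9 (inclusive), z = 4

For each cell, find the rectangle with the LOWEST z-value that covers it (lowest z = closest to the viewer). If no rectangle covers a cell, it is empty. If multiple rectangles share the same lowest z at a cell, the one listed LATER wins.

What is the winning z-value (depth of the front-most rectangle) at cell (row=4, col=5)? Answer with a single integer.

Check cell (4,5):
  A: rows 3-7 cols 4-10 z=5 -> covers; best now A (z=5)
  B: rows 1-5 cols 4-6 z=3 -> covers; best now B (z=3)
  C: rows 1-3 cols 1-9 -> outside (row miss)
Winner: B at z=3

Answer: 3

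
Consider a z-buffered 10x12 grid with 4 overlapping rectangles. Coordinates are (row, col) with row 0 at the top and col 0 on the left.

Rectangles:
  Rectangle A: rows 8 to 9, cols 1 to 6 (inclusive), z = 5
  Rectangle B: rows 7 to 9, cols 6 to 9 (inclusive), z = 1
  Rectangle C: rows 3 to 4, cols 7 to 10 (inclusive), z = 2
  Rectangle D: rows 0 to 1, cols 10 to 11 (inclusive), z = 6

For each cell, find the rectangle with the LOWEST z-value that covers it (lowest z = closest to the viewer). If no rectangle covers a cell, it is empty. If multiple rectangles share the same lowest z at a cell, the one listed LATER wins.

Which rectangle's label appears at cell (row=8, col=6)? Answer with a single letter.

Check cell (8,6):
  A: rows 8-9 cols 1-6 z=5 -> covers; best now A (z=5)
  B: rows 7-9 cols 6-9 z=1 -> covers; best now B (z=1)
  C: rows 3-4 cols 7-10 -> outside (row miss)
  D: rows 0-1 cols 10-11 -> outside (row miss)
Winner: B at z=1

Answer: B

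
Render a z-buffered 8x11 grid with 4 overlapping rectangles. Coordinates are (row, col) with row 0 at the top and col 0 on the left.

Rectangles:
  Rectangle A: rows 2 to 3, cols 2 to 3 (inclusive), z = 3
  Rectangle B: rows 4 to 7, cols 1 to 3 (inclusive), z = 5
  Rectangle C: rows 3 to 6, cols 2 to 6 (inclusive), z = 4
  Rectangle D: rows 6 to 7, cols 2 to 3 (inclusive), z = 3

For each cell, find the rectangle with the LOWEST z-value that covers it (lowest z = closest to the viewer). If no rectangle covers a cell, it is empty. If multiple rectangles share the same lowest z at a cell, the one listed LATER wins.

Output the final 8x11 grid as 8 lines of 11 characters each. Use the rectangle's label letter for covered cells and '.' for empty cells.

...........
...........
..AA.......
..AACCC....
.BCCCCC....
.BCCCCC....
.BDDCCC....
.BDD.......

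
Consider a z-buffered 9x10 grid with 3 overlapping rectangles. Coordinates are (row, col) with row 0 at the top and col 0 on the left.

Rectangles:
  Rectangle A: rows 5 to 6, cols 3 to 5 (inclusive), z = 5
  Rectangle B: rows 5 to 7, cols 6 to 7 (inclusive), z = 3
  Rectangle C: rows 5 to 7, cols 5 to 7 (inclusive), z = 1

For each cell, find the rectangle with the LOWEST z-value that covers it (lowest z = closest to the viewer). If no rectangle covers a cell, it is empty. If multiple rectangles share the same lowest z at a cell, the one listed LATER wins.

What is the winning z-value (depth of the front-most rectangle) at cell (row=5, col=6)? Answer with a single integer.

Answer: 1

Derivation:
Check cell (5,6):
  A: rows 5-6 cols 3-5 -> outside (col miss)
  B: rows 5-7 cols 6-7 z=3 -> covers; best now B (z=3)
  C: rows 5-7 cols 5-7 z=1 -> covers; best now C (z=1)
Winner: C at z=1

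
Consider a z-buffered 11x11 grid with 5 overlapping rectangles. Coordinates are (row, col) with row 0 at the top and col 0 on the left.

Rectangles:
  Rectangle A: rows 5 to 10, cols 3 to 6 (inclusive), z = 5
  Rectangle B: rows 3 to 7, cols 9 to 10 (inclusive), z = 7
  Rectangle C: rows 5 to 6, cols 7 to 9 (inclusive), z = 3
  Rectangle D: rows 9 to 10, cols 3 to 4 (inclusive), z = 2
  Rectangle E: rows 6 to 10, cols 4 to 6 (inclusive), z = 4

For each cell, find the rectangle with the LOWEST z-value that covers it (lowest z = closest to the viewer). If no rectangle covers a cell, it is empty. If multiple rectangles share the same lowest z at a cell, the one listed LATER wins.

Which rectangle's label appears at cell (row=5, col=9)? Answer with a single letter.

Answer: C

Derivation:
Check cell (5,9):
  A: rows 5-10 cols 3-6 -> outside (col miss)
  B: rows 3-7 cols 9-10 z=7 -> covers; best now B (z=7)
  C: rows 5-6 cols 7-9 z=3 -> covers; best now C (z=3)
  D: rows 9-10 cols 3-4 -> outside (row miss)
  E: rows 6-10 cols 4-6 -> outside (row miss)
Winner: C at z=3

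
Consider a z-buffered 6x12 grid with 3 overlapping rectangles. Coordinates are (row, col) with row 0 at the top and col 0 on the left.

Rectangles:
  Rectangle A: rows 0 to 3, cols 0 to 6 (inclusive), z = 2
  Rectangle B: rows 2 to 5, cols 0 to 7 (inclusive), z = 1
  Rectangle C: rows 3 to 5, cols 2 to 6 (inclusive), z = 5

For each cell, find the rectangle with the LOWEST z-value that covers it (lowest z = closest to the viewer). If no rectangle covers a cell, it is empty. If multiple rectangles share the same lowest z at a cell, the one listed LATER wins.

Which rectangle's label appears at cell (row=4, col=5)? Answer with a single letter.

Check cell (4,5):
  A: rows 0-3 cols 0-6 -> outside (row miss)
  B: rows 2-5 cols 0-7 z=1 -> covers; best now B (z=1)
  C: rows 3-5 cols 2-6 z=5 -> covers; best now B (z=1)
Winner: B at z=1

Answer: B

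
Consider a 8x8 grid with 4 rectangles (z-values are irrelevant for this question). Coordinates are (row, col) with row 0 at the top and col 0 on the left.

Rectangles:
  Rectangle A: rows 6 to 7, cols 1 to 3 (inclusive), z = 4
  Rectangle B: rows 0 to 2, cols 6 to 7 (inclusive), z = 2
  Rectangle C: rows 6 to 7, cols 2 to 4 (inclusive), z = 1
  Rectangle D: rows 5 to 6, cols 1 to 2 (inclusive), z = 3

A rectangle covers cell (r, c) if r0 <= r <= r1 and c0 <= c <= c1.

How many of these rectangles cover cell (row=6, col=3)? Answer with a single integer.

Answer: 2

Derivation:
Check cell (6,3):
  A: rows 6-7 cols 1-3 -> covers
  B: rows 0-2 cols 6-7 -> outside (row miss)
  C: rows 6-7 cols 2-4 -> covers
  D: rows 5-6 cols 1-2 -> outside (col miss)
Count covering = 2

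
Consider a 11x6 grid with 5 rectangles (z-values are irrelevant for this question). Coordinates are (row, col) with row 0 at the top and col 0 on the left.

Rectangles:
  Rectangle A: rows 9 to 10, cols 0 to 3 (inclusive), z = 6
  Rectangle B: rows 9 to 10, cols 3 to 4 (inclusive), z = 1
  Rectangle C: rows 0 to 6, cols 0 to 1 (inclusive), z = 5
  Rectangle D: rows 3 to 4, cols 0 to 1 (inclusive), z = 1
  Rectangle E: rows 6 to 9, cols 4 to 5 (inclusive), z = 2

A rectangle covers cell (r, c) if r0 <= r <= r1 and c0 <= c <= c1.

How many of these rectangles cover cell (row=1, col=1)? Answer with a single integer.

Answer: 1

Derivation:
Check cell (1,1):
  A: rows 9-10 cols 0-3 -> outside (row miss)
  B: rows 9-10 cols 3-4 -> outside (row miss)
  C: rows 0-6 cols 0-1 -> covers
  D: rows 3-4 cols 0-1 -> outside (row miss)
  E: rows 6-9 cols 4-5 -> outside (row miss)
Count covering = 1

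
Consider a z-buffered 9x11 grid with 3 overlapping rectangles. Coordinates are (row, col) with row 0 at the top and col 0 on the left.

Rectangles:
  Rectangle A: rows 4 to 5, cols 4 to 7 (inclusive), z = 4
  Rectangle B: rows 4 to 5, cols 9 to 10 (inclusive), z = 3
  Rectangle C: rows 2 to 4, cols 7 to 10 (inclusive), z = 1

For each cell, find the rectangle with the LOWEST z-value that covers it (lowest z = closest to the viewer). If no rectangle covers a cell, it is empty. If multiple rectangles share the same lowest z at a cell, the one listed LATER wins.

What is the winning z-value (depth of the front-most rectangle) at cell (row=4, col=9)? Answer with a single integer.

Answer: 1

Derivation:
Check cell (4,9):
  A: rows 4-5 cols 4-7 -> outside (col miss)
  B: rows 4-5 cols 9-10 z=3 -> covers; best now B (z=3)
  C: rows 2-4 cols 7-10 z=1 -> covers; best now C (z=1)
Winner: C at z=1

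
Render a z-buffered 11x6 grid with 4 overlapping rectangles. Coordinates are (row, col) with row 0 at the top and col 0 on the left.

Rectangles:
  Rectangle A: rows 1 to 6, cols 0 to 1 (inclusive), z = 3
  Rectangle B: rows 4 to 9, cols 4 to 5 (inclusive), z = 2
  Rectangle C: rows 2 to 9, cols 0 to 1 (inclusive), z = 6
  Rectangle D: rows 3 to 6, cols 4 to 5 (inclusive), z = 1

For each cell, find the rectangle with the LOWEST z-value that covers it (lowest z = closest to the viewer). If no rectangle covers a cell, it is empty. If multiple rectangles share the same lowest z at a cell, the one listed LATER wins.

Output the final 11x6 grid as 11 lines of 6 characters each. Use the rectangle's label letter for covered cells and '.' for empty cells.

......
AA....
AA....
AA..DD
AA..DD
AA..DD
AA..DD
CC..BB
CC..BB
CC..BB
......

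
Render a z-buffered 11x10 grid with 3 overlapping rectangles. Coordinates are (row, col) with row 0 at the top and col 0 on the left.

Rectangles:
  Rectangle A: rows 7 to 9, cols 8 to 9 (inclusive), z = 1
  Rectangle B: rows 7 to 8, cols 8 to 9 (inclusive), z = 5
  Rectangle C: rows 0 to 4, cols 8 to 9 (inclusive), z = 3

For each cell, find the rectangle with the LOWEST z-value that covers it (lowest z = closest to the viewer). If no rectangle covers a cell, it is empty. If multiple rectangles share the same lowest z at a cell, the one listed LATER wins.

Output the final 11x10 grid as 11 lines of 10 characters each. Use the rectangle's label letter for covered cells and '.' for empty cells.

........CC
........CC
........CC
........CC
........CC
..........
..........
........AA
........AA
........AA
..........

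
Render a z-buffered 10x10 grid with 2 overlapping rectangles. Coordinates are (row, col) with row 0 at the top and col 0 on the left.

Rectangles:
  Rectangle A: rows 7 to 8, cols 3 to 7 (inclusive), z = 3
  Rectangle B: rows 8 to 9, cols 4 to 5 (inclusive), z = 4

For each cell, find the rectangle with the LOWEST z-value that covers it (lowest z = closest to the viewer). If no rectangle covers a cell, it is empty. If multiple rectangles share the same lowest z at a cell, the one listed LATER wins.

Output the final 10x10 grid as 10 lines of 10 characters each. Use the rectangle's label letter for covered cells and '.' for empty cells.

..........
..........
..........
..........
..........
..........
..........
...AAAAA..
...AAAAA..
....BB....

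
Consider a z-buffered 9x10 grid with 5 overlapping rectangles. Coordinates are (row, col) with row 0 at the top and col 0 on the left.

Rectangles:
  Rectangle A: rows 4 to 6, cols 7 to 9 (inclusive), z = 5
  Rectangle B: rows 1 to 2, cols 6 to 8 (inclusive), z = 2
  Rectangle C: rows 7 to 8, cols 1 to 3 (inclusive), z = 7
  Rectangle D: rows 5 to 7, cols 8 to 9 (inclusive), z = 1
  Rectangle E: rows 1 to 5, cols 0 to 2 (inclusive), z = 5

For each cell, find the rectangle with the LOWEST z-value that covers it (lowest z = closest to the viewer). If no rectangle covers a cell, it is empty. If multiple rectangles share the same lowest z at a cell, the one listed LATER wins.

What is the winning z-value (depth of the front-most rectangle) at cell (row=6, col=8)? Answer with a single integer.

Check cell (6,8):
  A: rows 4-6 cols 7-9 z=5 -> covers; best now A (z=5)
  B: rows 1-2 cols 6-8 -> outside (row miss)
  C: rows 7-8 cols 1-3 -> outside (row miss)
  D: rows 5-7 cols 8-9 z=1 -> covers; best now D (z=1)
  E: rows 1-5 cols 0-2 -> outside (row miss)
Winner: D at z=1

Answer: 1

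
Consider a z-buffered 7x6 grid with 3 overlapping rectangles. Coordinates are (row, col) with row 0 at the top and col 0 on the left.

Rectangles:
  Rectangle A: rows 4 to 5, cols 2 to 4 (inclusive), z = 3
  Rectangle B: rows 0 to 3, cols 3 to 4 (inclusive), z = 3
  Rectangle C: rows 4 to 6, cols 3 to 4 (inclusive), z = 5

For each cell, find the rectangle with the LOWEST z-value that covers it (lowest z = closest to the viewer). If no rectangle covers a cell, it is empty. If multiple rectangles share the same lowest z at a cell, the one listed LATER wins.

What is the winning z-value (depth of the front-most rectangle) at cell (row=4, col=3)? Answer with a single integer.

Check cell (4,3):
  A: rows 4-5 cols 2-4 z=3 -> covers; best now A (z=3)
  B: rows 0-3 cols 3-4 -> outside (row miss)
  C: rows 4-6 cols 3-4 z=5 -> covers; best now A (z=3)
Winner: A at z=3

Answer: 3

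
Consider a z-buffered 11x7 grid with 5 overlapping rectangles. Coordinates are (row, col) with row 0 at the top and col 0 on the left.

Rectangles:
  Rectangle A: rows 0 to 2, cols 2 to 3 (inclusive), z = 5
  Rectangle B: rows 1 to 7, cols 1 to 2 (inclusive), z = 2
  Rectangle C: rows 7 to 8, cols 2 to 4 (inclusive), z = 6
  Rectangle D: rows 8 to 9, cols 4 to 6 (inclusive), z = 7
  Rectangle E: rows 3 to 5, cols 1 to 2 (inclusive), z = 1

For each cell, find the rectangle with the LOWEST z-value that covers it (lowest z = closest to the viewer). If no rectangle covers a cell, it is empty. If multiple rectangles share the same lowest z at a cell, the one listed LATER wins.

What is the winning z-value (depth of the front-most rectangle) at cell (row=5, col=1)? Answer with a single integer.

Answer: 1

Derivation:
Check cell (5,1):
  A: rows 0-2 cols 2-3 -> outside (row miss)
  B: rows 1-7 cols 1-2 z=2 -> covers; best now B (z=2)
  C: rows 7-8 cols 2-4 -> outside (row miss)
  D: rows 8-9 cols 4-6 -> outside (row miss)
  E: rows 3-5 cols 1-2 z=1 -> covers; best now E (z=1)
Winner: E at z=1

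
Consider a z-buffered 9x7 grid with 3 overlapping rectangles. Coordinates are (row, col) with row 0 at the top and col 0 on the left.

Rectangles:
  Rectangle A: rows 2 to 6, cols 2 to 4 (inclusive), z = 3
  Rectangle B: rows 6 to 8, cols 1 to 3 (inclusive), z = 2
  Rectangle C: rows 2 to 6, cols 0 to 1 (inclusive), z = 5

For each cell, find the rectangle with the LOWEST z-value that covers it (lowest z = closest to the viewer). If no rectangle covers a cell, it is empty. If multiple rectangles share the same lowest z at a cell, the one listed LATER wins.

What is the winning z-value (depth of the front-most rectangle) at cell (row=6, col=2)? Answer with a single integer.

Check cell (6,2):
  A: rows 2-6 cols 2-4 z=3 -> covers; best now A (z=3)
  B: rows 6-8 cols 1-3 z=2 -> covers; best now B (z=2)
  C: rows 2-6 cols 0-1 -> outside (col miss)
Winner: B at z=2

Answer: 2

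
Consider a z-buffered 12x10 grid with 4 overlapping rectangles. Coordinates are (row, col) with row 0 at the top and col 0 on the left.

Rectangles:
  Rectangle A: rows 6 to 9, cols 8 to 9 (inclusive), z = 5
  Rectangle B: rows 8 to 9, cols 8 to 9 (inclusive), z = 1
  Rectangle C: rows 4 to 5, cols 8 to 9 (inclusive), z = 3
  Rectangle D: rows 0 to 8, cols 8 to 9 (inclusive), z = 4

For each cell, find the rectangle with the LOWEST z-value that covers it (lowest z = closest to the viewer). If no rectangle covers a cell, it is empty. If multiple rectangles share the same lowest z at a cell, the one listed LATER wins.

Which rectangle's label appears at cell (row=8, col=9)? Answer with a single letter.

Check cell (8,9):
  A: rows 6-9 cols 8-9 z=5 -> covers; best now A (z=5)
  B: rows 8-9 cols 8-9 z=1 -> covers; best now B (z=1)
  C: rows 4-5 cols 8-9 -> outside (row miss)
  D: rows 0-8 cols 8-9 z=4 -> covers; best now B (z=1)
Winner: B at z=1

Answer: B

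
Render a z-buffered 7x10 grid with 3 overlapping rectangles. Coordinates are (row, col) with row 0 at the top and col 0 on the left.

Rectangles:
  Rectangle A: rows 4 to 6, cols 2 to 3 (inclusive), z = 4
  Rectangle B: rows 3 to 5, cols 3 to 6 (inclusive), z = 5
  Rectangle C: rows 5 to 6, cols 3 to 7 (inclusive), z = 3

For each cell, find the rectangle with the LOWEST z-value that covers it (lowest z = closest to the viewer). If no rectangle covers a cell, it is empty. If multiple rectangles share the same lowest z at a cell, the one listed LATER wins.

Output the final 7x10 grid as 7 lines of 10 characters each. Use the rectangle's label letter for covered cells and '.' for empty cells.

..........
..........
..........
...BBBB...
..AABBB...
..ACCCCC..
..ACCCCC..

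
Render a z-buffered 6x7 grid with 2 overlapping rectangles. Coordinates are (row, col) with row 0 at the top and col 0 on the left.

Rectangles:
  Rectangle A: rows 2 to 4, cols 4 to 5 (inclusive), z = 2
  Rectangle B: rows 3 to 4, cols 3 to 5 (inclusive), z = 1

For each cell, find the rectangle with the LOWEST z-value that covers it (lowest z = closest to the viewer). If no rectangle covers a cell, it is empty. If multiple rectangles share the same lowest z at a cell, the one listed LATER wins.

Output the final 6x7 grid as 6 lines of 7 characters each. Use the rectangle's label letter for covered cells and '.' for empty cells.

.......
.......
....AA.
...BBB.
...BBB.
.......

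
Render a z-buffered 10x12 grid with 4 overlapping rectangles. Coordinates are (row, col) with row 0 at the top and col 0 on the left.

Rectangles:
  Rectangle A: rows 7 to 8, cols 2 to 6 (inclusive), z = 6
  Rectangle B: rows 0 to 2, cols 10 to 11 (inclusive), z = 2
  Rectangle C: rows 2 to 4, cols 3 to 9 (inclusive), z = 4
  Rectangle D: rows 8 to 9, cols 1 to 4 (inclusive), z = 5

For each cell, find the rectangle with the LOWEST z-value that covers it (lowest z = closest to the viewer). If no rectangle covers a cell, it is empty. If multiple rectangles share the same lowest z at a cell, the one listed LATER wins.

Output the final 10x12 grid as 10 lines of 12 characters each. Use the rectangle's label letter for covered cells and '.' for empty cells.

..........BB
..........BB
...CCCCCCCBB
...CCCCCCC..
...CCCCCCC..
............
............
..AAAAA.....
.DDDDAA.....
.DDDD.......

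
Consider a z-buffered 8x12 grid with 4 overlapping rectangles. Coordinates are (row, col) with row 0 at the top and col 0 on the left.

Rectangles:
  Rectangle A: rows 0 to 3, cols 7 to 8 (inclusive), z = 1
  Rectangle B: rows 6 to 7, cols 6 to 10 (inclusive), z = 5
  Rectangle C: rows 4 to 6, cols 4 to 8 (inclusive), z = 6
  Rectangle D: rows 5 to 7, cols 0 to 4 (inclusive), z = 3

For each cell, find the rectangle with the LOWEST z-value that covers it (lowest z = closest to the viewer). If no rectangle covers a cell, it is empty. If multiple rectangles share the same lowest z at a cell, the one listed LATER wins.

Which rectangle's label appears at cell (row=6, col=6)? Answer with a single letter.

Check cell (6,6):
  A: rows 0-3 cols 7-8 -> outside (row miss)
  B: rows 6-7 cols 6-10 z=5 -> covers; best now B (z=5)
  C: rows 4-6 cols 4-8 z=6 -> covers; best now B (z=5)
  D: rows 5-7 cols 0-4 -> outside (col miss)
Winner: B at z=5

Answer: B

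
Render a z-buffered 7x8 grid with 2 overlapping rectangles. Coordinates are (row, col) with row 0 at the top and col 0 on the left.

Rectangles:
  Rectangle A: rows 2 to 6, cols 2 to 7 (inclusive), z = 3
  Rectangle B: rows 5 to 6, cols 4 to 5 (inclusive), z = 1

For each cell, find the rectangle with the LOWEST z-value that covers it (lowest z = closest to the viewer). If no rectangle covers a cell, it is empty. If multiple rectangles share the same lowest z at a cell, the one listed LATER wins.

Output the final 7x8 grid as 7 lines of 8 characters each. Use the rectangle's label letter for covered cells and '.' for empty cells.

........
........
..AAAAAA
..AAAAAA
..AAAAAA
..AABBAA
..AABBAA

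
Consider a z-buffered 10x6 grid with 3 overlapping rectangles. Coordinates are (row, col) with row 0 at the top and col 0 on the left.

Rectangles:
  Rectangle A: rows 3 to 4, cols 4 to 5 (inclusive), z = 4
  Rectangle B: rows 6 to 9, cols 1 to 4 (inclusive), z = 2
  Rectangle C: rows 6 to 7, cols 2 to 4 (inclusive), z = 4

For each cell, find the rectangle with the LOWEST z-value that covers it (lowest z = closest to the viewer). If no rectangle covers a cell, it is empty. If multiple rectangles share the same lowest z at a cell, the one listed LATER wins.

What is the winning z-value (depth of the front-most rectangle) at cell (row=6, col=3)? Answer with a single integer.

Answer: 2

Derivation:
Check cell (6,3):
  A: rows 3-4 cols 4-5 -> outside (row miss)
  B: rows 6-9 cols 1-4 z=2 -> covers; best now B (z=2)
  C: rows 6-7 cols 2-4 z=4 -> covers; best now B (z=2)
Winner: B at z=2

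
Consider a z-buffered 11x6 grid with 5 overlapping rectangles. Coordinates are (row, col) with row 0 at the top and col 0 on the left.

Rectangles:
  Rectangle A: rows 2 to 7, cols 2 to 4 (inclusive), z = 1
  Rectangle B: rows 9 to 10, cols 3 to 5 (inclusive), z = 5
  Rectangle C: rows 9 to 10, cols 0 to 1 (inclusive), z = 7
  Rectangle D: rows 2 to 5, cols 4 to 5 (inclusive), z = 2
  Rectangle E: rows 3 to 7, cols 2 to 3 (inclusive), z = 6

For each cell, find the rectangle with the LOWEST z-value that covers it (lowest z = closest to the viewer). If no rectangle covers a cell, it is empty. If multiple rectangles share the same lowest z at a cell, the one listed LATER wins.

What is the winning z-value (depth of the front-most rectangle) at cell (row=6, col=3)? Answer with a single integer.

Check cell (6,3):
  A: rows 2-7 cols 2-4 z=1 -> covers; best now A (z=1)
  B: rows 9-10 cols 3-5 -> outside (row miss)
  C: rows 9-10 cols 0-1 -> outside (row miss)
  D: rows 2-5 cols 4-5 -> outside (row miss)
  E: rows 3-7 cols 2-3 z=6 -> covers; best now A (z=1)
Winner: A at z=1

Answer: 1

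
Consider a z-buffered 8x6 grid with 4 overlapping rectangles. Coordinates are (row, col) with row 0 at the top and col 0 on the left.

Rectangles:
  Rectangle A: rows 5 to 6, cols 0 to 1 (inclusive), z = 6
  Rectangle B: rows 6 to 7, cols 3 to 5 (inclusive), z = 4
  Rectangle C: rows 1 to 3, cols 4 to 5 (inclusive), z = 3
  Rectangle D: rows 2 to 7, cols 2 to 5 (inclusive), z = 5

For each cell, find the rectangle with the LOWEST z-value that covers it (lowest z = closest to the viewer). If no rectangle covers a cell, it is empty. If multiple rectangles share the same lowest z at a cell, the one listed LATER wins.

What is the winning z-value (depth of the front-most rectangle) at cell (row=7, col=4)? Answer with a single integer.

Check cell (7,4):
  A: rows 5-6 cols 0-1 -> outside (row miss)
  B: rows 6-7 cols 3-5 z=4 -> covers; best now B (z=4)
  C: rows 1-3 cols 4-5 -> outside (row miss)
  D: rows 2-7 cols 2-5 z=5 -> covers; best now B (z=4)
Winner: B at z=4

Answer: 4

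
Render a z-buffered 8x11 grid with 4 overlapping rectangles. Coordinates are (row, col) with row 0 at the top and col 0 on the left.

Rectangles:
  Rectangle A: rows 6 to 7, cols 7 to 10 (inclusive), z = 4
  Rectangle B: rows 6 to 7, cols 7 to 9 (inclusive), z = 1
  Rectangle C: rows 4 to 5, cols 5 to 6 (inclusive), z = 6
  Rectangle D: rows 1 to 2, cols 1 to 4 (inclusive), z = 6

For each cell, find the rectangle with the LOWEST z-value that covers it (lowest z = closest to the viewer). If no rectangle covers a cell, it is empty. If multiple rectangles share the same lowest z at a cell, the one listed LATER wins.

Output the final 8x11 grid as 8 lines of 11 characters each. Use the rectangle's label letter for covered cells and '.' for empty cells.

...........
.DDDD......
.DDDD......
...........
.....CC....
.....CC....
.......BBBA
.......BBBA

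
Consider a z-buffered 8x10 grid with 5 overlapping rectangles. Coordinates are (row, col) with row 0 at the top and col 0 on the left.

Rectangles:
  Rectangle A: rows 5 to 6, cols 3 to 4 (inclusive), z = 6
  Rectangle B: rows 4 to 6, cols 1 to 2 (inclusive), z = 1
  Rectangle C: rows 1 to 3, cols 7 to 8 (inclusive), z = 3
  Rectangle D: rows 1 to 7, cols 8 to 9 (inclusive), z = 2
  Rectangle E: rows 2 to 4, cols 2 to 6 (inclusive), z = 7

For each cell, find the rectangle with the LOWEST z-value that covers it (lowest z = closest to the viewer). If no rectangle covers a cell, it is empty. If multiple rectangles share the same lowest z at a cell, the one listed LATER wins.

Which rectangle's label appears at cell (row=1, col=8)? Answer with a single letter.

Answer: D

Derivation:
Check cell (1,8):
  A: rows 5-6 cols 3-4 -> outside (row miss)
  B: rows 4-6 cols 1-2 -> outside (row miss)
  C: rows 1-3 cols 7-8 z=3 -> covers; best now C (z=3)
  D: rows 1-7 cols 8-9 z=2 -> covers; best now D (z=2)
  E: rows 2-4 cols 2-6 -> outside (row miss)
Winner: D at z=2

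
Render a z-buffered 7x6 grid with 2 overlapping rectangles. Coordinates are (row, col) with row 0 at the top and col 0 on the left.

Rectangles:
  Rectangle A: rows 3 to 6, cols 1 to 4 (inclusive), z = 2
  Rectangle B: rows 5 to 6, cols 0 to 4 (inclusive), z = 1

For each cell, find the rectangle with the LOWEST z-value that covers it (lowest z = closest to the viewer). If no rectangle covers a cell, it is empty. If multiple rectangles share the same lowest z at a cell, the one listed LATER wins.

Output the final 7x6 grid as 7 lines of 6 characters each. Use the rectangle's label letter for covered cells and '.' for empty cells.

......
......
......
.AAAA.
.AAAA.
BBBBB.
BBBBB.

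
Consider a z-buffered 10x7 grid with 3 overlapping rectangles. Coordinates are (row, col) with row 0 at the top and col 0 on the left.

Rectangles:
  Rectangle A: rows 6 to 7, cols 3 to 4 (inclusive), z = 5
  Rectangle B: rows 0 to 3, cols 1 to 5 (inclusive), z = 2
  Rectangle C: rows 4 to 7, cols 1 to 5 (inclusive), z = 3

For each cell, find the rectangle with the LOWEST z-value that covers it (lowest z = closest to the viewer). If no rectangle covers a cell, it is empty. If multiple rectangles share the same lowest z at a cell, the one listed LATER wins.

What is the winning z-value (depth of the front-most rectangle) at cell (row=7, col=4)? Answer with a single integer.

Check cell (7,4):
  A: rows 6-7 cols 3-4 z=5 -> covers; best now A (z=5)
  B: rows 0-3 cols 1-5 -> outside (row miss)
  C: rows 4-7 cols 1-5 z=3 -> covers; best now C (z=3)
Winner: C at z=3

Answer: 3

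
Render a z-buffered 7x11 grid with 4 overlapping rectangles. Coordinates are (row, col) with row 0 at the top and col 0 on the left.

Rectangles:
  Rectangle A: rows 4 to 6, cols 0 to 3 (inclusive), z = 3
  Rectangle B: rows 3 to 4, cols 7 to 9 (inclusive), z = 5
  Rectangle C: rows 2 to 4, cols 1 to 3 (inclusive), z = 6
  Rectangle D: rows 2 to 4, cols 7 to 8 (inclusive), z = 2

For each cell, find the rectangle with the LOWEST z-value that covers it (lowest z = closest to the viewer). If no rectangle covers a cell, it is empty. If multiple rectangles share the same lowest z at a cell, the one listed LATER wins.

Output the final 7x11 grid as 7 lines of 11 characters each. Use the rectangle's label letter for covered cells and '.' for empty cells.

...........
...........
.CCC...DD..
.CCC...DDB.
AAAA...DDB.
AAAA.......
AAAA.......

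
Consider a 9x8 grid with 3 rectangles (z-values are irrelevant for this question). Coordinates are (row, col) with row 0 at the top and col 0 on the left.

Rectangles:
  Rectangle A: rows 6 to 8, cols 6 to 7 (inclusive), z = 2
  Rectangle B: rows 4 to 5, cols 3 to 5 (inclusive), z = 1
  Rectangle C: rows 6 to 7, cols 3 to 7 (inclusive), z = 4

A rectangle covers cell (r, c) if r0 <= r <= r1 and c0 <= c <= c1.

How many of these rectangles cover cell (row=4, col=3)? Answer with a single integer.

Answer: 1

Derivation:
Check cell (4,3):
  A: rows 6-8 cols 6-7 -> outside (row miss)
  B: rows 4-5 cols 3-5 -> covers
  C: rows 6-7 cols 3-7 -> outside (row miss)
Count covering = 1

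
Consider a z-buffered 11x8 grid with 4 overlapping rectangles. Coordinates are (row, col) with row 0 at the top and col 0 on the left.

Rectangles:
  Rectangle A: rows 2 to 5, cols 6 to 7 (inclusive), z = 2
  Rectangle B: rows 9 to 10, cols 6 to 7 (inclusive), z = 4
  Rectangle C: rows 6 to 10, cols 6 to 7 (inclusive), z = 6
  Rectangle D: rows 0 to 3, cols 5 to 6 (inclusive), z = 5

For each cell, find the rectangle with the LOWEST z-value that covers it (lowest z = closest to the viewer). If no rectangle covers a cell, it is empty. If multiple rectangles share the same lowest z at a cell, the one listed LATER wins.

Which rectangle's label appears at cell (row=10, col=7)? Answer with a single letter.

Check cell (10,7):
  A: rows 2-5 cols 6-7 -> outside (row miss)
  B: rows 9-10 cols 6-7 z=4 -> covers; best now B (z=4)
  C: rows 6-10 cols 6-7 z=6 -> covers; best now B (z=4)
  D: rows 0-3 cols 5-6 -> outside (row miss)
Winner: B at z=4

Answer: B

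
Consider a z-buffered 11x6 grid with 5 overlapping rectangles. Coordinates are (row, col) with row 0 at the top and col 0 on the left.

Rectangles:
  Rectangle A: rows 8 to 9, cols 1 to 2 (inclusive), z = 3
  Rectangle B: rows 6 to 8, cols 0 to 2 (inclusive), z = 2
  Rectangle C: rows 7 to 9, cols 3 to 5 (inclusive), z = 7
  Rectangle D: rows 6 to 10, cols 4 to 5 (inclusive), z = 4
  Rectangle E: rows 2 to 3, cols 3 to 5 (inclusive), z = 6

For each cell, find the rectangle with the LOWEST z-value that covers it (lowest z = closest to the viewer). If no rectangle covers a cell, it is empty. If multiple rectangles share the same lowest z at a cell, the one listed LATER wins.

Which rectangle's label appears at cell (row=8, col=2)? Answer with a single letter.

Check cell (8,2):
  A: rows 8-9 cols 1-2 z=3 -> covers; best now A (z=3)
  B: rows 6-8 cols 0-2 z=2 -> covers; best now B (z=2)
  C: rows 7-9 cols 3-5 -> outside (col miss)
  D: rows 6-10 cols 4-5 -> outside (col miss)
  E: rows 2-3 cols 3-5 -> outside (row miss)
Winner: B at z=2

Answer: B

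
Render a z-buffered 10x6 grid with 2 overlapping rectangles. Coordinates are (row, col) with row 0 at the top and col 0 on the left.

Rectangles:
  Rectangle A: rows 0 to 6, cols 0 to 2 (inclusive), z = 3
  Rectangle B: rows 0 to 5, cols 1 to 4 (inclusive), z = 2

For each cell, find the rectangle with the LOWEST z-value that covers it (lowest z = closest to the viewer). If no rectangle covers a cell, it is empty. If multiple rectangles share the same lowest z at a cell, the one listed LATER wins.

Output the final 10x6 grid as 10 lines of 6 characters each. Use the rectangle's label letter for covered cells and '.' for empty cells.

ABBBB.
ABBBB.
ABBBB.
ABBBB.
ABBBB.
ABBBB.
AAA...
......
......
......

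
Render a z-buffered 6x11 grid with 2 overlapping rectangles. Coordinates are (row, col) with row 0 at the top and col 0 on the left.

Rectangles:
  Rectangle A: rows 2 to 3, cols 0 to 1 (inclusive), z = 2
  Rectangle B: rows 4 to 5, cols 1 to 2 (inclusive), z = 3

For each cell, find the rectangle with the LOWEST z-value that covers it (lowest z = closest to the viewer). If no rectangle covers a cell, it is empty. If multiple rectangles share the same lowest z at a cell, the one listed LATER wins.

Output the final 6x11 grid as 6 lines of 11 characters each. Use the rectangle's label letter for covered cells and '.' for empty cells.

...........
...........
AA.........
AA.........
.BB........
.BB........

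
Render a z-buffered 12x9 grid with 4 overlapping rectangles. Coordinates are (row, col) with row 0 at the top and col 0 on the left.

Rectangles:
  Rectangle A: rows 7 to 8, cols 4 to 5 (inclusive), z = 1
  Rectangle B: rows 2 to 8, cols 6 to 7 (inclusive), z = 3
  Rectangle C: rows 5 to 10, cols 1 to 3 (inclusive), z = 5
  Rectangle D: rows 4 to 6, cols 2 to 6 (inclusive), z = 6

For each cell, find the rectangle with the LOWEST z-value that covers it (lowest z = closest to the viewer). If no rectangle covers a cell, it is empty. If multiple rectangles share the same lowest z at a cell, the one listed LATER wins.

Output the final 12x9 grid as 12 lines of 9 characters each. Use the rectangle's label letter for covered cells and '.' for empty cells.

.........
.........
......BB.
......BB.
..DDDDBB.
.CCCDDBB.
.CCCDDBB.
.CCCAABB.
.CCCAABB.
.CCC.....
.CCC.....
.........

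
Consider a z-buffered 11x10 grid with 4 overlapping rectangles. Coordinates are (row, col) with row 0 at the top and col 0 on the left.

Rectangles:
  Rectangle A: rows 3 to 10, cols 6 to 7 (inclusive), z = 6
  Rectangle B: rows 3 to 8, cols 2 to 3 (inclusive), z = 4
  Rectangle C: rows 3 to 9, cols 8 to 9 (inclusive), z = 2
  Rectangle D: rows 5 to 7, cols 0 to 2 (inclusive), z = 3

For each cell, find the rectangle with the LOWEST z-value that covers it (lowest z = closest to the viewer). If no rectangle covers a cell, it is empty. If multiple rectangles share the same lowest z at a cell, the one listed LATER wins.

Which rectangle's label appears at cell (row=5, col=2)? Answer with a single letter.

Check cell (5,2):
  A: rows 3-10 cols 6-7 -> outside (col miss)
  B: rows 3-8 cols 2-3 z=4 -> covers; best now B (z=4)
  C: rows 3-9 cols 8-9 -> outside (col miss)
  D: rows 5-7 cols 0-2 z=3 -> covers; best now D (z=3)
Winner: D at z=3

Answer: D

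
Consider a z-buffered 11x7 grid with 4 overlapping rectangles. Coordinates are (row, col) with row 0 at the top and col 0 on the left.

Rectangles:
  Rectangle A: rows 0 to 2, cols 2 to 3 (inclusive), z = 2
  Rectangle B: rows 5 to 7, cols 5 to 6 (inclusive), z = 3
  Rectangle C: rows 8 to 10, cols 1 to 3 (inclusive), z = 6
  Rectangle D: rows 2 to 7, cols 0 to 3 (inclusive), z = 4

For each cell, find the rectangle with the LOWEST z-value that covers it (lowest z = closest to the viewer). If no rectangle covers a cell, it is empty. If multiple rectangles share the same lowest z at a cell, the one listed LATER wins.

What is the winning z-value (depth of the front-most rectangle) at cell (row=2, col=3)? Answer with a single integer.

Answer: 2

Derivation:
Check cell (2,3):
  A: rows 0-2 cols 2-3 z=2 -> covers; best now A (z=2)
  B: rows 5-7 cols 5-6 -> outside (row miss)
  C: rows 8-10 cols 1-3 -> outside (row miss)
  D: rows 2-7 cols 0-3 z=4 -> covers; best now A (z=2)
Winner: A at z=2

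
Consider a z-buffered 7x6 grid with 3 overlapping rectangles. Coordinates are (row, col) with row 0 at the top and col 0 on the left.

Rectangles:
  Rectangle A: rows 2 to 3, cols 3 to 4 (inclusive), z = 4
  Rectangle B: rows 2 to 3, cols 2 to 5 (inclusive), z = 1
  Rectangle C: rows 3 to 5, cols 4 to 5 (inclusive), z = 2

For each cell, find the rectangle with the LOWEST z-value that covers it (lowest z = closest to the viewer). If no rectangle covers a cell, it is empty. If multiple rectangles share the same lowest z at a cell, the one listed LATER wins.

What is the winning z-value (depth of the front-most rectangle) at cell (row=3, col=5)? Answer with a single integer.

Check cell (3,5):
  A: rows 2-3 cols 3-4 -> outside (col miss)
  B: rows 2-3 cols 2-5 z=1 -> covers; best now B (z=1)
  C: rows 3-5 cols 4-5 z=2 -> covers; best now B (z=1)
Winner: B at z=1

Answer: 1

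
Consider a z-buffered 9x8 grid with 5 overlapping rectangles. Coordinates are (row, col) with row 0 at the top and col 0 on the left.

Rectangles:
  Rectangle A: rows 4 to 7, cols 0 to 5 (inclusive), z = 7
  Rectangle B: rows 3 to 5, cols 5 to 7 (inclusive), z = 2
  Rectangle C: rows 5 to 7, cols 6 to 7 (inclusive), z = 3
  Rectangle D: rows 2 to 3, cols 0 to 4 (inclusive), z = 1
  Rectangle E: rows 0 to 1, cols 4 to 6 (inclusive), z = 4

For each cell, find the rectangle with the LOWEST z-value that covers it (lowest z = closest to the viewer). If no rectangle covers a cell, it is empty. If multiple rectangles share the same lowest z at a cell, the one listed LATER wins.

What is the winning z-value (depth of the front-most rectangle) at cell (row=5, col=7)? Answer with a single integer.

Check cell (5,7):
  A: rows 4-7 cols 0-5 -> outside (col miss)
  B: rows 3-5 cols 5-7 z=2 -> covers; best now B (z=2)
  C: rows 5-7 cols 6-7 z=3 -> covers; best now B (z=2)
  D: rows 2-3 cols 0-4 -> outside (row miss)
  E: rows 0-1 cols 4-6 -> outside (row miss)
Winner: B at z=2

Answer: 2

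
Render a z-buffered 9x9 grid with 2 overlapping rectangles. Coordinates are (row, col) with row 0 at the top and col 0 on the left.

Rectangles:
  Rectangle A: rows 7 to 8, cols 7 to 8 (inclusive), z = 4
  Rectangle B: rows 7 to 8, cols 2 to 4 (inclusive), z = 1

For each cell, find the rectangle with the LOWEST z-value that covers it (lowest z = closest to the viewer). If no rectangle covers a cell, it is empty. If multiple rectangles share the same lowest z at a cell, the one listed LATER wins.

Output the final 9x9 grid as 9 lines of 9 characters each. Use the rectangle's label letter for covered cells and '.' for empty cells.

.........
.........
.........
.........
.........
.........
.........
..BBB..AA
..BBB..AA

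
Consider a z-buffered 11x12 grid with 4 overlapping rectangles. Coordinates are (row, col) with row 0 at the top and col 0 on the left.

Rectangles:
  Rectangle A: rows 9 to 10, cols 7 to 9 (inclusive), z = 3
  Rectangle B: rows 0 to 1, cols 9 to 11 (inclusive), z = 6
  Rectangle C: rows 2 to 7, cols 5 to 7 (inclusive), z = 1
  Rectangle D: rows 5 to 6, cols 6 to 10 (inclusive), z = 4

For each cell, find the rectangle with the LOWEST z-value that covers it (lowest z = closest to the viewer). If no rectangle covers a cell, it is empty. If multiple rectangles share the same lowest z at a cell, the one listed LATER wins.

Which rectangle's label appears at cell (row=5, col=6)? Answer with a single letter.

Answer: C

Derivation:
Check cell (5,6):
  A: rows 9-10 cols 7-9 -> outside (row miss)
  B: rows 0-1 cols 9-11 -> outside (row miss)
  C: rows 2-7 cols 5-7 z=1 -> covers; best now C (z=1)
  D: rows 5-6 cols 6-10 z=4 -> covers; best now C (z=1)
Winner: C at z=1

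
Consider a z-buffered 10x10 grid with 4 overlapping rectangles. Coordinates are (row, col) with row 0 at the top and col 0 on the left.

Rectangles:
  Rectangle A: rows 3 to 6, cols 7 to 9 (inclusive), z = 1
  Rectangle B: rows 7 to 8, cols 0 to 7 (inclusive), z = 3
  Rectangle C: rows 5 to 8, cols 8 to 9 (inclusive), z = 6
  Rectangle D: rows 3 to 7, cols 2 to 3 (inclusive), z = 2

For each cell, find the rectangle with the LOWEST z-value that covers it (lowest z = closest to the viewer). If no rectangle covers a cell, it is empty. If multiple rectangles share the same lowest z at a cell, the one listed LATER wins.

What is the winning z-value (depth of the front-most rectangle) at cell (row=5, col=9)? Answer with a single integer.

Answer: 1

Derivation:
Check cell (5,9):
  A: rows 3-6 cols 7-9 z=1 -> covers; best now A (z=1)
  B: rows 7-8 cols 0-7 -> outside (row miss)
  C: rows 5-8 cols 8-9 z=6 -> covers; best now A (z=1)
  D: rows 3-7 cols 2-3 -> outside (col miss)
Winner: A at z=1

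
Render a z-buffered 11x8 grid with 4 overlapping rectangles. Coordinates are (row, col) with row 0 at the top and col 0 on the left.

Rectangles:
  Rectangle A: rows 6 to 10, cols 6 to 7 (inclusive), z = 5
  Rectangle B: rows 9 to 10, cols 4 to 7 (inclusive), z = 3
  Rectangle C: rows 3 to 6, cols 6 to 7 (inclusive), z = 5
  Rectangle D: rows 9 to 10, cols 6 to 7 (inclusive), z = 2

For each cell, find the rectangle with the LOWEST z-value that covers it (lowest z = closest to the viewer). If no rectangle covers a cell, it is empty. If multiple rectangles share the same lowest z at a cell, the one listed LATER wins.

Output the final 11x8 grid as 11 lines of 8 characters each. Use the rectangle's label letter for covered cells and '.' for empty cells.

........
........
........
......CC
......CC
......CC
......CC
......AA
......AA
....BBDD
....BBDD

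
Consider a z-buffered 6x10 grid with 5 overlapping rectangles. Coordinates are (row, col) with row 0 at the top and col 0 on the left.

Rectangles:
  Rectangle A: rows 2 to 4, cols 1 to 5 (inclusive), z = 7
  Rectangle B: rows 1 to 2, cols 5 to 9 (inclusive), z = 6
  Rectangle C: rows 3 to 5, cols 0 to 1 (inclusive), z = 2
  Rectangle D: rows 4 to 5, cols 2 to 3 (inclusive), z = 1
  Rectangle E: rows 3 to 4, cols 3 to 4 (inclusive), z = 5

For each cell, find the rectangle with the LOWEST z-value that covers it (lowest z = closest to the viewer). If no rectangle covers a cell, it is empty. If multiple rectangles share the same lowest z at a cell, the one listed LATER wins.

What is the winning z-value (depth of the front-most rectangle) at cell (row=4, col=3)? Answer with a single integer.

Answer: 1

Derivation:
Check cell (4,3):
  A: rows 2-4 cols 1-5 z=7 -> covers; best now A (z=7)
  B: rows 1-2 cols 5-9 -> outside (row miss)
  C: rows 3-5 cols 0-1 -> outside (col miss)
  D: rows 4-5 cols 2-3 z=1 -> covers; best now D (z=1)
  E: rows 3-4 cols 3-4 z=5 -> covers; best now D (z=1)
Winner: D at z=1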